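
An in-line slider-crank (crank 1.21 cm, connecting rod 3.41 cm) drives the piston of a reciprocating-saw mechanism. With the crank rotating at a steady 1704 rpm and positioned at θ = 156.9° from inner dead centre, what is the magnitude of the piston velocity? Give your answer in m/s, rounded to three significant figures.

ω = 2π·1704/60 = 178.4 rad/s
For an in-line slider-crank, x = r cosθ + √(L² − r² sin²θ), so v = −rω sinθ·[1 + r cosθ/√(L² − r² sin²θ)].
With r = 0.0121 m, L = 0.0341 m, θ = 156.9°: √(L² − r² sin²θ) = 0.033768 m.
v = −0.0121·178.4·0.39234·[1 + 0.0121·-0.91982/0.033768] = -0.56791 m/s.
|v| = 0.56791 m/s.

0.568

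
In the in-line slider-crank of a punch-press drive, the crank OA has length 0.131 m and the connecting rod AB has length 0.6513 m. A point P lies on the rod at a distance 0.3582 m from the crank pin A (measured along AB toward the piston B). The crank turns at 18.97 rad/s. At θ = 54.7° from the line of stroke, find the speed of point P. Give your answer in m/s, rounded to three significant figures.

ω = 18.97 rad/s.  Crank-pin speed |V_A| = rω = 2.4851 m/s, perpendicular to OA.
Rod angle: sinφ = −(r/L) sinθ ⇒ φ = -9.448°; ω_rod = −rω cosθ/√(L²−r²sin²θ) = -2.2352 rad/s.
V_P = V_A + ω_rod × AP, with AP = 0.3582 m along the rod.
Components: V_Px = −rω sinθ − a·ω_rod·sinφ = -2.1596 m/s;  V_Py = rω cosθ + a·ω_rod·cosφ = +0.64624 m/s.
|V_P| = √(V_Px² + V_Py²) = 2.2542 m/s.

2.25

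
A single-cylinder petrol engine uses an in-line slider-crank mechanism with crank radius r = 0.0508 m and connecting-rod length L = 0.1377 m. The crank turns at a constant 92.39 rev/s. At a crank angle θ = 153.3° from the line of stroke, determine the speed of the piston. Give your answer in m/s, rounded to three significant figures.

8.82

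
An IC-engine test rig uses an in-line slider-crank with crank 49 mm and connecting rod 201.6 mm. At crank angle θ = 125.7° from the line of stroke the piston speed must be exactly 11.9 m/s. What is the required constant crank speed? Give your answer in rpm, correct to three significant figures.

3340

For an in-line slider-crank, |v_piston| = rω|sinθ|·[1 + r cosθ/√(L² − r² sin²θ)].
With r = 0.049 m, L = 0.2016 m, θ = 125.7°: the bracketed kinematic factor |dx/dθ| = 0.034035 m.
ω = v/|dx/dθ| = 11.9/0.034035 = 349.64 rad/s.
N = 60ω/(2π) = 3338.8 rpm.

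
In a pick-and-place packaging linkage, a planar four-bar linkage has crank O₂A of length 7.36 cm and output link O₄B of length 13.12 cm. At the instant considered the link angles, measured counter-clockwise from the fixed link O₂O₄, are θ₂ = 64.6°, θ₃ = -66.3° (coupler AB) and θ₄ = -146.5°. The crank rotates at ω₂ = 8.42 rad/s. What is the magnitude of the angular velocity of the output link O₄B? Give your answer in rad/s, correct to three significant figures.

ω₂ = 8.42 rad/s
Differentiating the loop-closure r₂e^{iθ₂}+r₃e^{iθ₃}=r₁+r₄e^{iθ₄} gives r₂ω₂e^{iθ₂}+r₃ω₃e^{iθ₃}=r₄ω₄e^{iθ₄}.
Eliminating the other unknown: ω₄ = r₂ω₂ sin(θ₂−θ₃) / [r₄ sin(θ₄−θ₃)].
Numerator sine = +0.75585; denominator sine = -0.98541.
Result = 0.0736·8.42·(+0.75585) / (0.1312·(-0.98541)) = -3.6231 rad/s; magnitude 3.6231 rad/s.

3.62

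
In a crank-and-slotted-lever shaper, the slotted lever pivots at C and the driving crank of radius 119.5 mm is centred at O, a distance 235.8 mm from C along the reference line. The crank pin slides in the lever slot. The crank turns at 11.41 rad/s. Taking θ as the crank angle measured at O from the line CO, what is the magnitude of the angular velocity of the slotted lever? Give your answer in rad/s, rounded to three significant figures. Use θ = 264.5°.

2.05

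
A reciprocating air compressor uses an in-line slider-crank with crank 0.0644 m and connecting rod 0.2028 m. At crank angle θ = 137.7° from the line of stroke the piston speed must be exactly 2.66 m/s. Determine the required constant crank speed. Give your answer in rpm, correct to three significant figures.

772

For an in-line slider-crank, |v_piston| = rω|sinθ|·[1 + r cosθ/√(L² − r² sin²θ)].
With r = 0.0644 m, L = 0.2028 m, θ = 137.7°: the bracketed kinematic factor |dx/dθ| = 0.032921 m.
ω = v/|dx/dθ| = 2.66/0.032921 = 80.799 rad/s.
N = 60ω/(2π) = 771.57 rpm.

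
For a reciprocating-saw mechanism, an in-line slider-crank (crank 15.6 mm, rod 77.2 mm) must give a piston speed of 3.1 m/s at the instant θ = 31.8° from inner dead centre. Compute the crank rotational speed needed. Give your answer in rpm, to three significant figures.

3070

For an in-line slider-crank, |v_piston| = rω|sinθ|·[1 + r cosθ/√(L² − r² sin²θ)].
With r = 0.0156 m, L = 0.0772 m, θ = 31.8°: the bracketed kinematic factor |dx/dθ| = 0.0096404 m.
ω = v/|dx/dθ| = 3.1/0.0096404 = 321.56 rad/s.
N = 60ω/(2π) = 3070.7 rpm.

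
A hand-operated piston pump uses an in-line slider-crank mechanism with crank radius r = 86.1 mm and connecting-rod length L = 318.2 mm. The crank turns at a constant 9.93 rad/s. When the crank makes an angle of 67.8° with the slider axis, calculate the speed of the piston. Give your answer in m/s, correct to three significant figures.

0.875

ω = 9.93 rad/s
For an in-line slider-crank, x = r cosθ + √(L² − r² sin²θ), so v = −rω sinθ·[1 + r cosθ/√(L² − r² sin²θ)].
With r = 0.0861 m, L = 0.3182 m, θ = 67.8°: √(L² − r² sin²θ) = 0.30805 m.
v = −0.0861·9.93·0.92587·[1 + 0.0861·0.37784/0.30805] = -0.87519 m/s.
|v| = 0.87519 m/s.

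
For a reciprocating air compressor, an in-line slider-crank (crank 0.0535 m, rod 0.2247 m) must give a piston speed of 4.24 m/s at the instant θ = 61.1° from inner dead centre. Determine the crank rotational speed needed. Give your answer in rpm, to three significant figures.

For an in-line slider-crank, |v_piston| = rω|sinθ|·[1 + r cosθ/√(L² − r² sin²θ)].
With r = 0.0535 m, L = 0.2247 m, θ = 61.1°: the bracketed kinematic factor |dx/dθ| = 0.052348 m.
ω = v/|dx/dθ| = 4.24/0.052348 = 80.997 rad/s.
N = 60ω/(2π) = 773.46 rpm.

773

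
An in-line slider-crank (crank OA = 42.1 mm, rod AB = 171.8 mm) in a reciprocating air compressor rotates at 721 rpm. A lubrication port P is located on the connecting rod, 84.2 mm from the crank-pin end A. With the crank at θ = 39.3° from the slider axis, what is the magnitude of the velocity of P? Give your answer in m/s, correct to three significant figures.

2.53

ω = 75.5 rad/s.  Crank-pin speed |V_A| = rω = 3.1787 m/s, perpendicular to OA.
Rod angle: sinφ = −(r/L) sinθ ⇒ φ = -8.929°; ω_rod = −rω cosθ/√(L²−r²sin²θ) = -14.493 rad/s.
V_P = V_A + ω_rod × AP, with AP = 0.0842 m along the rod.
Components: V_Px = −rω sinθ − a·ω_rod·sinφ = -2.2027 m/s;  V_Py = rω cosθ + a·ω_rod·cosφ = +1.2542 m/s.
|V_P| = √(V_Px² + V_Py²) = 2.5348 m/s.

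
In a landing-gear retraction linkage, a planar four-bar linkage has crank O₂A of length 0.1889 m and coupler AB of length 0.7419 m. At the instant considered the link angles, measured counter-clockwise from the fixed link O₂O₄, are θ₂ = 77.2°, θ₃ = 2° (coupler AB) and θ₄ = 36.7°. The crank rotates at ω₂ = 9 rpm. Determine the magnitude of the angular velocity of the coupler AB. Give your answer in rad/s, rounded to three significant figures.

0.274

ω₂ = 0.9425 rad/s (from 9 rpm).
Differentiating the loop-closure r₂e^{iθ₂}+r₃e^{iθ₃}=r₁+r₄e^{iθ₄} gives r₂ω₂e^{iθ₂}+r₃ω₃e^{iθ₃}=r₄ω₄e^{iθ₄}.
Eliminating the other unknown: ω₃ = r₂ω₂ sin(θ₄−θ₂) / [r₃ sin(θ₃−θ₄)].
Numerator sine = -0.64945; denominator sine = -0.56928.
Result = 0.1889·0.9425·(-0.64945) / (0.7419·(-0.56928)) = +0.27376 rad/s; magnitude 0.27376 rad/s.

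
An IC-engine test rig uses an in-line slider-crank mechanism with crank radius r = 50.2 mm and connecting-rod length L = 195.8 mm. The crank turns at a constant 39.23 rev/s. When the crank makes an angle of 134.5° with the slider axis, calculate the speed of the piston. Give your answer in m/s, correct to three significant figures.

7.21

ω = 2π·39.2 = 246.5 rad/s
For an in-line slider-crank, x = r cosθ + √(L² − r² sin²θ), so v = −rω sinθ·[1 + r cosθ/√(L² − r² sin²θ)].
With r = 0.0502 m, L = 0.1958 m, θ = 134.5°: √(L² − r² sin²θ) = 0.1925 m.
v = −0.0502·246.5·0.71325·[1 + 0.0502·-0.70091/0.1925] = -7.2124 m/s.
|v| = 7.2124 m/s.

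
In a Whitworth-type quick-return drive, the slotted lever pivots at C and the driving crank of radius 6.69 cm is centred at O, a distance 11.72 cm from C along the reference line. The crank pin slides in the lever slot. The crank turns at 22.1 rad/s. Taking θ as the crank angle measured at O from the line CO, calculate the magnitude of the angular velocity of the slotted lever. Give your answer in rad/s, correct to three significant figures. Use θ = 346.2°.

ω = 22.1 rad/s
Crank pin A relative to C: A = (d + r cosθ, r sinθ); lever angle φ = atan2(r sinθ, d + r cosθ).
Differentiating tanφ: φ̇ = rω(d cosθ + r)/(d² + r² + 2dr cosθ).
d² + r² + 2dr cosθ = |CA|² = 0.0334402 m²;  d cosθ + r = +0.18072 m.
|ω_lever| = |0.0669·22.1·+0.18072| / 0.0334402 = 7.99 rad/s.

7.99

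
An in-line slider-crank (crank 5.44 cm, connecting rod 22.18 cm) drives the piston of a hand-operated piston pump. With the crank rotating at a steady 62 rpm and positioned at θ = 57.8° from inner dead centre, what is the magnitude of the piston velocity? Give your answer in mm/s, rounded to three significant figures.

ω = 2π·62/60 = 6.493 rad/s
For an in-line slider-crank, x = r cosθ + √(L² − r² sin²θ), so v = −rω sinθ·[1 + r cosθ/√(L² − r² sin²θ)].
With r = 0.0544 m, L = 0.2218 m, θ = 57.8°: √(L² − r² sin²θ) = 0.21697 m.
v = −0.0544·6.493·0.84619·[1 + 0.0544·0.53288/0.21697] = -0.33881 m/s.
|v| = 0.33881 m/s = 338.81 mm/s.

339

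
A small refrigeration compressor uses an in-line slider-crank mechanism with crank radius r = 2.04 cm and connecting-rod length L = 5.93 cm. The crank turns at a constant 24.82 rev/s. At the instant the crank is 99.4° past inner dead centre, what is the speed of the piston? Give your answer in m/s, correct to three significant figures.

2.95

ω = 2π·24.8 = 155.9 rad/s
For an in-line slider-crank, x = r cosθ + √(L² − r² sin²θ), so v = −rω sinθ·[1 + r cosθ/√(L² − r² sin²θ)].
With r = 0.0204 m, L = 0.0593 m, θ = 99.4°: √(L² − r² sin²θ) = 0.05578 m.
v = −0.0204·155.9·0.98657·[1 + 0.0204·-0.16333/0.05578] = -2.9512 m/s.
|v| = 2.9512 m/s.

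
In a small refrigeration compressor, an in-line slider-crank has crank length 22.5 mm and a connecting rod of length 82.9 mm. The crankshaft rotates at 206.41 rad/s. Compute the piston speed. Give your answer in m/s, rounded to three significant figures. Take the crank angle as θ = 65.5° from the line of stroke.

ω = 206.4 rad/s
For an in-line slider-crank, x = r cosθ + √(L² − r² sin²θ), so v = −rω sinθ·[1 + r cosθ/√(L² − r² sin²θ)].
With r = 0.0225 m, L = 0.0829 m, θ = 65.5°: √(L² − r² sin²θ) = 0.080332 m.
v = −0.0225·206.4·0.90996·[1 + 0.0225·0.41469/0.080332] = -4.7169 m/s.
|v| = 4.7169 m/s.

4.72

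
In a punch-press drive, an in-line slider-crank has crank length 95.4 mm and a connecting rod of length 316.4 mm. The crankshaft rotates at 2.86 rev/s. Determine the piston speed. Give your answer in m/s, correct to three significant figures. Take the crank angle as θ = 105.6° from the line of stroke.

1.51

ω = 2π·2.86 = 17.97 rad/s
For an in-line slider-crank, x = r cosθ + √(L² − r² sin²θ), so v = −rω sinθ·[1 + r cosθ/√(L² − r² sin²θ)].
With r = 0.0954 m, L = 0.3164 m, θ = 105.6°: √(L² − r² sin²θ) = 0.30276 m.
v = −0.0954·17.97·0.96316·[1 + 0.0954·-0.26892/0.30276] = -1.5113 m/s.
|v| = 1.5113 m/s.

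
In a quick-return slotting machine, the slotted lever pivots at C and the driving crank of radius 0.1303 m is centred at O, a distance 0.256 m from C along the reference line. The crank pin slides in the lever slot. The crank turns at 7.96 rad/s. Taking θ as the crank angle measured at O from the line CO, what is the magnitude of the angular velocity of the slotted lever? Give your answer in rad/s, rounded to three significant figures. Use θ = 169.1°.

ω = 7.96 rad/s
Crank pin A relative to C: A = (d + r cosθ, r sinθ); lever angle φ = atan2(r sinθ, d + r cosθ).
Differentiating tanφ: φ̇ = rω(d cosθ + r)/(d² + r² + 2dr cosθ).
d² + r² + 2dr cosθ = |CA|² = 0.0170041 m²;  d cosθ + r = -0.12108 m.
|ω_lever| = |0.1303·7.96·-0.12108| / 0.0170041 = 7.3855 rad/s.

7.39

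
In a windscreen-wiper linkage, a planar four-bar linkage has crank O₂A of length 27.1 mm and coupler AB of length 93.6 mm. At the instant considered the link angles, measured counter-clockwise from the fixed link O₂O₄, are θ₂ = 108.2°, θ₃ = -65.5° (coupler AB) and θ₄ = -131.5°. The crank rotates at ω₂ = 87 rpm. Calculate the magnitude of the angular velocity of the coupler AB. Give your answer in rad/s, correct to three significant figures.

2.49

ω₂ = 9.111 rad/s (from 87 rpm).
Differentiating the loop-closure r₂e^{iθ₂}+r₃e^{iθ₃}=r₁+r₄e^{iθ₄} gives r₂ω₂e^{iθ₂}+r₃ω₃e^{iθ₃}=r₄ω₄e^{iθ₄}.
Eliminating the other unknown: ω₃ = r₂ω₂ sin(θ₄−θ₂) / [r₃ sin(θ₃−θ₄)].
Numerator sine = +0.86340; denominator sine = +0.91355.
Result = 0.0271·9.111·(+0.86340) / (0.0936·(+0.91355)) = +2.493 rad/s; magnitude 2.493 rad/s.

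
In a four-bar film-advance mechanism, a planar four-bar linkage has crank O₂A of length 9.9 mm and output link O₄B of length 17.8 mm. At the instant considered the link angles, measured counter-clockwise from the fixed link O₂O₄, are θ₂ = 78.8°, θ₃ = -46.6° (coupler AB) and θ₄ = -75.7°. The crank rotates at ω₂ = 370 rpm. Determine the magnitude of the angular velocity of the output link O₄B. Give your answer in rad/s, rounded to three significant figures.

36.1

ω₂ = 38.75 rad/s (from 370 rpm).
Differentiating the loop-closure r₂e^{iθ₂}+r₃e^{iθ₃}=r₁+r₄e^{iθ₄} gives r₂ω₂e^{iθ₂}+r₃ω₃e^{iθ₃}=r₄ω₄e^{iθ₄}.
Eliminating the other unknown: ω₄ = r₂ω₂ sin(θ₂−θ₃) / [r₄ sin(θ₄−θ₃)].
Numerator sine = +0.81513; denominator sine = -0.48634.
Result = 0.0099·38.75·(+0.81513) / (0.0178·(-0.48634)) = -36.119 rad/s; magnitude 36.119 rad/s.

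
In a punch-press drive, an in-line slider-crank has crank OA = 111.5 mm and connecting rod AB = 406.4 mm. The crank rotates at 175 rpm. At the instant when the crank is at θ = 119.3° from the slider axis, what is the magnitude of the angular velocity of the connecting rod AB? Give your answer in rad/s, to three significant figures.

2.53

ω = 18.33 rad/s (converted from 175 rpm).
The rod makes angle φ with the slider axis where L sinφ = r sinθ; differentiating, L cosφ·φ̇ = r ω cosθ.
L cosφ = √(L² − r² sin²θ) = 0.3946 m.
|ω_rod| = r ω |cosθ| / √(L² − r² sin²θ) = 0.1115·18.33·0.48938/0.3946 = 2.5342 rad/s.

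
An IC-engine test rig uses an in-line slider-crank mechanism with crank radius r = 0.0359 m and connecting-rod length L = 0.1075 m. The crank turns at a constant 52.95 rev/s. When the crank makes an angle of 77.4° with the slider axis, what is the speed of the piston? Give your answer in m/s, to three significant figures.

12.6

ω = 2π·53 = 332.7 rad/s
For an in-line slider-crank, x = r cosθ + √(L² − r² sin²θ), so v = −rω sinθ·[1 + r cosθ/√(L² − r² sin²θ)].
With r = 0.0359 m, L = 0.1075 m, θ = 77.4°: √(L² − r² sin²θ) = 0.10163 m.
v = −0.0359·332.7·0.97592·[1 + 0.0359·0.21814/0.10163] = -12.554 m/s.
|v| = 12.554 m/s.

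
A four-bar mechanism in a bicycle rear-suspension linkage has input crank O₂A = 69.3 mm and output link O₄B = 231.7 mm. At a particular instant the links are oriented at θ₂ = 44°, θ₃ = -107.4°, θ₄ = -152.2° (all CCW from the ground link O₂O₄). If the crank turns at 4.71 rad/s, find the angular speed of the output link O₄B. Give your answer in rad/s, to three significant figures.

0.957

ω₂ = 4.71 rad/s
Differentiating the loop-closure r₂e^{iθ₂}+r₃e^{iθ₃}=r₁+r₄e^{iθ₄} gives r₂ω₂e^{iθ₂}+r₃ω₃e^{iθ₃}=r₄ω₄e^{iθ₄}.
Eliminating the other unknown: ω₄ = r₂ω₂ sin(θ₂−θ₃) / [r₄ sin(θ₄−θ₃)].
Numerator sine = +0.47869; denominator sine = -0.70463.
Result = 0.0693·4.71·(+0.47869) / (0.2317·(-0.70463)) = -0.95702 rad/s; magnitude 0.95702 rad/s.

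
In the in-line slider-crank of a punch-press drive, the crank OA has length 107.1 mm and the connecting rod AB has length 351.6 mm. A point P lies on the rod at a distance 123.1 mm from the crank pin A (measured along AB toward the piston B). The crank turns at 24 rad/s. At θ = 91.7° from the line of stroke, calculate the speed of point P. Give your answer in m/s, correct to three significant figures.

2.56

ω = 24 rad/s.  Crank-pin speed |V_A| = rω = 2.5704 m/s, perpendicular to OA.
Rod angle: sinφ = −(r/L) sinθ ⇒ φ = -17.726°; ω_rod = −rω cosθ/√(L²−r²sin²θ) = +0.22769 rad/s.
V_P = V_A + ω_rod × AP, with AP = 0.1231 m along the rod.
Components: V_Px = −rω sinθ − a·ω_rod·sinφ = -2.5607 m/s;  V_Py = rω cosθ + a·ω_rod·cosφ = -0.049556 m/s.
|V_P| = √(V_Px² + V_Py²) = 2.5612 m/s.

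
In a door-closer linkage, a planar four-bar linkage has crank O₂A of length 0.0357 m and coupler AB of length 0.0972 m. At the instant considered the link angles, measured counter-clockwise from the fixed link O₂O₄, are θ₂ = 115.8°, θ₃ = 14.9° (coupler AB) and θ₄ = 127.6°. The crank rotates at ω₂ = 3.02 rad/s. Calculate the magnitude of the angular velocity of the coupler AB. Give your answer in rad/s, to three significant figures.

ω₂ = 3.02 rad/s
Differentiating the loop-closure r₂e^{iθ₂}+r₃e^{iθ₃}=r₁+r₄e^{iθ₄} gives r₂ω₂e^{iθ₂}+r₃ω₃e^{iθ₃}=r₄ω₄e^{iθ₄}.
Eliminating the other unknown: ω₃ = r₂ω₂ sin(θ₄−θ₂) / [r₃ sin(θ₃−θ₄)].
Numerator sine = +0.20450; denominator sine = -0.92254.
Result = 0.0357·3.02·(+0.20450) / (0.0972·(-0.92254)) = -0.24587 rad/s; magnitude 0.24587 rad/s.

0.246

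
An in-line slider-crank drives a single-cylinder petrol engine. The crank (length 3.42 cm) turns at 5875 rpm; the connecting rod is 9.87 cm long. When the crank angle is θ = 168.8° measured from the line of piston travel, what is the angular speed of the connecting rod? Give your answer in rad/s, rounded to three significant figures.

210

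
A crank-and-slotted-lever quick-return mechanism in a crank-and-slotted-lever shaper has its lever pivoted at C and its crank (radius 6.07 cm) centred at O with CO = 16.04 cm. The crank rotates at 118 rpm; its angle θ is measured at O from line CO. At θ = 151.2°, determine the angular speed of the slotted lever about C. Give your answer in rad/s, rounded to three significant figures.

ω = 12.36 rad/s (from 118 rpm).
Crank pin A relative to C: A = (d + r cosθ, r sinθ); lever angle φ = atan2(r sinθ, d + r cosθ).
Differentiating tanφ: φ̇ = rω(d cosθ + r)/(d² + r² + 2dr cosθ).
d² + r² + 2dr cosθ = |CA|² = 0.0123487 m²;  d cosθ + r = -0.07986 m.
|ω_lever| = |0.0607·12.36·-0.07986| / 0.0123487 = 4.8507 rad/s.

4.85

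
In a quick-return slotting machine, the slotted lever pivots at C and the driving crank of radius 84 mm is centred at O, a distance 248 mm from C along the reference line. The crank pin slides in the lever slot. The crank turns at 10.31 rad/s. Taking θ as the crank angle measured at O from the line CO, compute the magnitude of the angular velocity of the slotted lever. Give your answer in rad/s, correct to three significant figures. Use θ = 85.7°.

ω = 10.31 rad/s
Crank pin A relative to C: A = (d + r cosθ, r sinθ); lever angle φ = atan2(r sinθ, d + r cosθ).
Differentiating tanφ: φ̇ = rω(d cosθ + r)/(d² + r² + 2dr cosθ).
d² + r² + 2dr cosθ = |CA|² = 0.0716839 m²;  d cosθ + r = +0.10259 m.
|ω_lever| = |0.084·10.31·+0.10259| / 0.0716839 = 1.2395 rad/s.

1.24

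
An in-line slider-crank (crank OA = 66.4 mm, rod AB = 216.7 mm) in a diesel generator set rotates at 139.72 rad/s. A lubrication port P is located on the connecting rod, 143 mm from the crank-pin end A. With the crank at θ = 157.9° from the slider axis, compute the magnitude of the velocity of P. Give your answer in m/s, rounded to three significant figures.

4.07

ω = 139.7 rad/s.  Crank-pin speed |V_A| = rω = 9.2774 m/s, perpendicular to OA.
Rod angle: sinφ = −(r/L) sinθ ⇒ φ = -6.620°; ω_rod = −rω cosθ/√(L²−r²sin²θ) = +39.933 rad/s.
V_P = V_A + ω_rod × AP, with AP = 0.143 m along the rod.
Components: V_Px = −rω sinθ − a·ω_rod·sinφ = -2.8321 m/s;  V_Py = rω cosθ + a·ω_rod·cosφ = -2.9234 m/s.
|V_P| = √(V_Px² + V_Py²) = 4.0703 m/s.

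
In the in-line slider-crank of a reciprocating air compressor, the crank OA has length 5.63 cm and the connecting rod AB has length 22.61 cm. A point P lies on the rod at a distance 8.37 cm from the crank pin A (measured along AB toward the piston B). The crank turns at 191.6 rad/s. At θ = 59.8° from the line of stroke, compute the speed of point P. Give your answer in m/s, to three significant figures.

ω = 191.6 rad/s.  Crank-pin speed |V_A| = rω = 10.787 m/s, perpendicular to OA.
Rod angle: sinφ = −(r/L) sinθ ⇒ φ = -12.428°; ω_rod = −rω cosθ/√(L²−r²sin²θ) = -24.575 rad/s.
V_P = V_A + ω_rod × AP, with AP = 0.0837 m along the rod.
Components: V_Px = −rω sinθ − a·ω_rod·sinφ = -9.7657 m/s;  V_Py = rω cosθ + a·ω_rod·cosφ = +3.4174 m/s.
|V_P| = √(V_Px² + V_Py²) = 10.346 m/s.

10.3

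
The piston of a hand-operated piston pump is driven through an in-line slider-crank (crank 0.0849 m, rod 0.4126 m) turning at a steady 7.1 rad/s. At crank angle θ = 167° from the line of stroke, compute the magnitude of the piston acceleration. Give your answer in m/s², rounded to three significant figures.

ω = 7.1 rad/s
x(θ) = r cosθ + √(L² − r² sin²θ); with ω constant, a = ω²·d²x/dθ².
d²x/dθ² = −r cosθ − r²(cos2θ)/√u − r⁴ sin²2θ/(4u^{3/2}),  u = L² − r² sin²θ = 0.169874 m².
Substituting r = 0.0849 m, L = 0.4126 m, θ = 167°: d²x/dθ² = +0.06697 m.
a = ω²·d²x/dθ² = (7.1)²·(+0.06697) = +3.3759 m/s²;  |a| = 3.3759 m/s².

3.38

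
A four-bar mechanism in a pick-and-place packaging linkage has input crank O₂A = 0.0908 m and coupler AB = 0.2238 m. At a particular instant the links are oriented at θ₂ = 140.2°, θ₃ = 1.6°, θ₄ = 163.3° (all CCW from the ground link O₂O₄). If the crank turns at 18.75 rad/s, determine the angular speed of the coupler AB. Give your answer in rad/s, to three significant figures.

ω₂ = 18.75 rad/s
Differentiating the loop-closure r₂e^{iθ₂}+r₃e^{iθ₃}=r₁+r₄e^{iθ₄} gives r₂ω₂e^{iθ₂}+r₃ω₃e^{iθ₃}=r₄ω₄e^{iθ₄}.
Eliminating the other unknown: ω₃ = r₂ω₂ sin(θ₄−θ₂) / [r₃ sin(θ₃−θ₄)].
Numerator sine = +0.39234; denominator sine = -0.31399.
Result = 0.0908·18.75·(+0.39234) / (0.2238·(-0.31399)) = -9.5053 rad/s; magnitude 9.5053 rad/s.

9.51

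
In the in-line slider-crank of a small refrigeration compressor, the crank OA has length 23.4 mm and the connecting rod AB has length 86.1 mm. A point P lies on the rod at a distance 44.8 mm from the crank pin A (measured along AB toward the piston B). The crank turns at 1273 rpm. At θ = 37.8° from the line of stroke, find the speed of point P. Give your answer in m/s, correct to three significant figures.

ω = 133.3 rad/s.  Crank-pin speed |V_A| = rω = 3.1194 m/s, perpendicular to OA.
Rod angle: sinφ = −(r/L) sinθ ⇒ φ = -9.589°; ω_rod = −rω cosθ/√(L²−r²sin²θ) = -29.033 rad/s.
V_P = V_A + ω_rod × AP, with AP = 0.0448 m along the rod.
Components: V_Px = −rω sinθ − a·ω_rod·sinφ = -2.1286 m/s;  V_Py = rω cosθ + a·ω_rod·cosφ = +1.1823 m/s.
|V_P| = √(V_Px² + V_Py²) = 2.4349 m/s.

2.43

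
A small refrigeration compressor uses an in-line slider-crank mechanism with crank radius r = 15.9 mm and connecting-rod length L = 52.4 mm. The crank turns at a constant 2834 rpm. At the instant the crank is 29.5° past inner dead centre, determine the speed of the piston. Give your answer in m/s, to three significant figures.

2.94

ω = 2π·2834/60 = 296.8 rad/s
For an in-line slider-crank, x = r cosθ + √(L² − r² sin²θ), so v = −rω sinθ·[1 + r cosθ/√(L² − r² sin²θ)].
With r = 0.0159 m, L = 0.0524 m, θ = 29.5°: √(L² − r² sin²θ) = 0.051812 m.
v = −0.0159·296.8·0.49242·[1 + 0.0159·0.87036/0.051812] = -2.9442 m/s.
|v| = 2.9442 m/s.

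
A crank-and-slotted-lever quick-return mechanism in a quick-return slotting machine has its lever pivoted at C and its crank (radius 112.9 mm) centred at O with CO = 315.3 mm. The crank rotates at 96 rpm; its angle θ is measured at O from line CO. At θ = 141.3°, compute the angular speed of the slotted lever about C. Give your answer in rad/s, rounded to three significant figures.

ω = 10.05 rad/s (from 96 rpm).
Crank pin A relative to C: A = (d + r cosθ, r sinθ); lever angle φ = atan2(r sinθ, d + r cosθ).
Differentiating tanφ: φ̇ = rω(d cosθ + r)/(d² + r² + 2dr cosθ).
d² + r² + 2dr cosθ = |CA|² = 0.056598 m²;  d cosθ + r = -0.13317 m.
|ω_lever| = |0.1129·10.05·-0.13317| / 0.056598 = 2.6705 rad/s.

2.67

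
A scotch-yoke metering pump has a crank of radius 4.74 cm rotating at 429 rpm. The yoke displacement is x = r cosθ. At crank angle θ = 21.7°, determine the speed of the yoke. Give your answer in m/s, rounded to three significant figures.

ω = 44.92 rad/s (from 429 rpm).
x = r cosθ ⇒ ẋ = −rω sinθ.
|v| = rω|sinθ| = 0.0474·44.92·|sin 21.7°| = 0.78735 m/s.

0.787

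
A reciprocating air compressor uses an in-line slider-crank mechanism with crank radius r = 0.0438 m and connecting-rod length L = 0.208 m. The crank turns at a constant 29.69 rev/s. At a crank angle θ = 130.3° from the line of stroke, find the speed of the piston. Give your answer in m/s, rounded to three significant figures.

ω = 2π·29.7 = 186.5 rad/s
For an in-line slider-crank, x = r cosθ + √(L² − r² sin²θ), so v = −rω sinθ·[1 + r cosθ/√(L² − r² sin²θ)].
With r = 0.0438 m, L = 0.208 m, θ = 130.3°: √(L² − r² sin²θ) = 0.2053 m.
v = −0.0438·186.5·0.76267·[1 + 0.0438·-0.64679/0.2053] = -5.3717 m/s.
|v| = 5.3717 m/s.

5.37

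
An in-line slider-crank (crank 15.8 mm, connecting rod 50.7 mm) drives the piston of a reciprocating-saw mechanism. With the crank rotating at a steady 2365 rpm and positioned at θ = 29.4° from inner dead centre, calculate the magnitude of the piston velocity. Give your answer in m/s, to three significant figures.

ω = 2π·2365/60 = 247.7 rad/s
For an in-line slider-crank, x = r cosθ + √(L² − r² sin²θ), so v = −rω sinθ·[1 + r cosθ/√(L² − r² sin²θ)].
With r = 0.0158 m, L = 0.0507 m, θ = 29.4°: √(L² − r² sin²θ) = 0.050103 m.
v = −0.0158·247.7·0.49090·[1 + 0.0158·0.87121/0.050103] = -2.4487 m/s.
|v| = 2.4487 m/s.

2.45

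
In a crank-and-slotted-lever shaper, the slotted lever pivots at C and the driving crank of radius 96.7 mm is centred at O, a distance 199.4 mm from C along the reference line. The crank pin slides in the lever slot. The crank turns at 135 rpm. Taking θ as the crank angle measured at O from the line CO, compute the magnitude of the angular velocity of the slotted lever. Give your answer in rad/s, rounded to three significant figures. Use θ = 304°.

ω = 14.14 rad/s (from 135 rpm).
Crank pin A relative to C: A = (d + r cosθ, r sinθ); lever angle φ = atan2(r sinθ, d + r cosθ).
Differentiating tanφ: φ̇ = rω(d cosθ + r)/(d² + r² + 2dr cosθ).
d² + r² + 2dr cosθ = |CA|² = 0.0706759 m²;  d cosθ + r = +0.2082 m.
|ω_lever| = |0.0967·14.14·+0.2082| / 0.0706759 = 4.0272 rad/s.

4.03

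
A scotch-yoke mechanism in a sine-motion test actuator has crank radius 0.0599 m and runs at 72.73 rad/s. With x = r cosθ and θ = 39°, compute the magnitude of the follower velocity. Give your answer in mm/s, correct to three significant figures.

2740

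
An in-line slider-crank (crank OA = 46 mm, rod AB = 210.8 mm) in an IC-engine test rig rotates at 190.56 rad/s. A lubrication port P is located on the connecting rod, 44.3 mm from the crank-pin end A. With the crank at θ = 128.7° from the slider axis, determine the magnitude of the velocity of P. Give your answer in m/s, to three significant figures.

7.93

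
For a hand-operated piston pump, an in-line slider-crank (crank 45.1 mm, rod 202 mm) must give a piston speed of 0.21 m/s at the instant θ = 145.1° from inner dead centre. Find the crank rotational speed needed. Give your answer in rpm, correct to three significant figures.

For an in-line slider-crank, |v_piston| = rω|sinθ|·[1 + r cosθ/√(L² − r² sin²θ)].
With r = 0.0451 m, L = 0.202 m, θ = 145.1°: the bracketed kinematic factor |dx/dθ| = 0.02104 m.
ω = v/|dx/dθ| = 0.21/0.02104 = 9.9811 rad/s.
N = 60ω/(2π) = 95.313 rpm.

95.3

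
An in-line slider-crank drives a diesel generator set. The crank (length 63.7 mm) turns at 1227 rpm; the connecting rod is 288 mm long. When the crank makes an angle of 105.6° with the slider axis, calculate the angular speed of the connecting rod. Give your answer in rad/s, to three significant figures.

7.82

ω = 128.5 rad/s (converted from 1227 rpm).
The rod makes angle φ with the slider axis where L sinφ = r sinθ; differentiating, L cosφ·φ̇ = r ω cosθ.
L cosφ = √(L² − r² sin²θ) = 0.28139 m.
|ω_rod| = r ω |cosθ| / √(L² − r² sin²θ) = 0.0637·128.5·0.26892/0.28139 = 7.8222 rad/s.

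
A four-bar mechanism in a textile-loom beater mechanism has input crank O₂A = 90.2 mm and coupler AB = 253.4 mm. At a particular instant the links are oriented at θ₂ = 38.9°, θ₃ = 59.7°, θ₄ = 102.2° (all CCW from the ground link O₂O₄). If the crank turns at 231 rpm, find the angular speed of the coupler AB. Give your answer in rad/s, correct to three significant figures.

11.4

ω₂ = 24.19 rad/s (from 231 rpm).
Differentiating the loop-closure r₂e^{iθ₂}+r₃e^{iθ₃}=r₁+r₄e^{iθ₄} gives r₂ω₂e^{iθ₂}+r₃ω₃e^{iθ₃}=r₄ω₄e^{iθ₄}.
Eliminating the other unknown: ω₃ = r₂ω₂ sin(θ₄−θ₂) / [r₃ sin(θ₃−θ₄)].
Numerator sine = +0.89337; denominator sine = -0.67559.
Result = 0.0902·24.19·(+0.89337) / (0.2534·(-0.67559)) = -11.386 rad/s; magnitude 11.386 rad/s.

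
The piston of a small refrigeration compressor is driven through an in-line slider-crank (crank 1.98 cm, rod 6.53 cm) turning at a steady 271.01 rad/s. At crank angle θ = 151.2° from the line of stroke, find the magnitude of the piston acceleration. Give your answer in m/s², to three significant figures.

ω = 271 rad/s
x(θ) = r cosθ + √(L² − r² sin²θ); with ω constant, a = ω²·d²x/dθ².
d²x/dθ² = −r cosθ − r²(cos2θ)/√u − r⁴ sin²2θ/(4u^{3/2}),  u = L² − r² sin²θ = 0.0041731 m².
Substituting r = 0.0198 m, L = 0.0653 m, θ = 151.2°: d²x/dθ² = +0.013997 m.
a = ω²·d²x/dθ² = (271)²·(+0.013997) = +1028.1 m/s²;  |a| = 1028.1 m/s².

1030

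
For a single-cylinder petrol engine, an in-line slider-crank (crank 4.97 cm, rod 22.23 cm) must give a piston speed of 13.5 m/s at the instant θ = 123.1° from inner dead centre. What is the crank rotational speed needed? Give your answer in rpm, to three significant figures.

3540

For an in-line slider-crank, |v_piston| = rω|sinθ|·[1 + r cosθ/√(L² − r² sin²θ)].
With r = 0.0497 m, L = 0.2223 m, θ = 123.1°: the bracketed kinematic factor |dx/dθ| = 0.03646 m.
ω = v/|dx/dθ| = 13.5/0.03646 = 370.27 rad/s.
N = 60ω/(2π) = 3535.8 rpm.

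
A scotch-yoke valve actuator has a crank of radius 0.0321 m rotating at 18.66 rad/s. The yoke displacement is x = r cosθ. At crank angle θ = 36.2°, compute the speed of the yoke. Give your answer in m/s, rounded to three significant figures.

0.354

ω = 18.66 rad/s
x = r cosθ ⇒ ẋ = −rω sinθ.
|v| = rω|sinθ| = 0.0321·18.66·|sin 36.2°| = 0.35376 m/s.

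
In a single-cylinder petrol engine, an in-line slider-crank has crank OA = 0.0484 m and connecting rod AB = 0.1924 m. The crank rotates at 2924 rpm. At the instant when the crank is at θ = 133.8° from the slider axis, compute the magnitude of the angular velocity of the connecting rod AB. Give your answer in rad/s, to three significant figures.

54.2

ω = 306.2 rad/s (converted from 2924 rpm).
The rod makes angle φ with the slider axis where L sinφ = r sinθ; differentiating, L cosφ·φ̇ = r ω cosθ.
L cosφ = √(L² − r² sin²θ) = 0.1892 m.
|ω_rod| = r ω |cosθ| / √(L² − r² sin²θ) = 0.0484·306.2·0.69214/0.1892 = 54.215 rad/s.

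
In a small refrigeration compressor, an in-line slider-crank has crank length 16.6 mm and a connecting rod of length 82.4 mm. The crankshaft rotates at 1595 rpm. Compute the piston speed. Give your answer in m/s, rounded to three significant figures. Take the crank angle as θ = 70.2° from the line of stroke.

2.79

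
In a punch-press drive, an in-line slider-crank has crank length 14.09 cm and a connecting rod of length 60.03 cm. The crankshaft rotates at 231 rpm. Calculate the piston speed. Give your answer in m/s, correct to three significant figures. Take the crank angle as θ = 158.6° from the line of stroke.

ω = 2π·231/60 = 24.19 rad/s
For an in-line slider-crank, x = r cosθ + √(L² − r² sin²θ), so v = −rω sinθ·[1 + r cosθ/√(L² − r² sin²θ)].
With r = 0.1409 m, L = 0.6003 m, θ = 158.6°: √(L² − r² sin²θ) = 0.59809 m.
v = −0.1409·24.19·0.36488·[1 + 0.1409·-0.93106/0.59809] = -0.97087 m/s.
|v| = 0.97087 m/s.

0.971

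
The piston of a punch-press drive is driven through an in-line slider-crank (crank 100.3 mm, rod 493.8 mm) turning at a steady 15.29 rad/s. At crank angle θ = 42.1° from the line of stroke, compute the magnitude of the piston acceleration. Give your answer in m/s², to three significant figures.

ω = 15.29 rad/s
x(θ) = r cosθ + √(L² − r² sin²θ); with ω constant, a = ω²·d²x/dθ².
d²x/dθ² = −r cosθ − r²(cos2θ)/√u − r⁴ sin²2θ/(4u^{3/2}),  u = L² − r² sin²θ = 0.239317 m².
Substituting r = 0.1003 m, L = 0.4938 m, θ = 42.1°: d²x/dθ² = -0.076712 m.
a = ω²·d²x/dθ² = (15.29)²·(-0.076712) = -17.934 m/s²;  |a| = 17.934 m/s².

17.9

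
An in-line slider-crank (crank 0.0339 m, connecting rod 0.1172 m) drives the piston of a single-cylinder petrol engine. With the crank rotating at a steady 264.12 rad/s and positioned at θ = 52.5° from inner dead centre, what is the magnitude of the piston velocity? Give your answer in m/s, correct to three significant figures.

8.39

ω = 264.1 rad/s
For an in-line slider-crank, x = r cosθ + √(L² − r² sin²θ), so v = −rω sinθ·[1 + r cosθ/√(L² − r² sin²θ)].
With r = 0.0339 m, L = 0.1172 m, θ = 52.5°: √(L² − r² sin²θ) = 0.11407 m.
v = −0.0339·264.1·0.79335·[1 + 0.0339·0.60876/0.11407] = -8.3885 m/s.
|v| = 8.3885 m/s.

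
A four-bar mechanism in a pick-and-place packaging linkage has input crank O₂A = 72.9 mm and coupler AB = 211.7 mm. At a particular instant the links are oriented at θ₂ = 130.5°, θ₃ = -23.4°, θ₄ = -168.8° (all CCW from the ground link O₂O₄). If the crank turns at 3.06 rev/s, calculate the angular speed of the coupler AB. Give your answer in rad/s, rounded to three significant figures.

10.2

ω₂ = 19.23 rad/s (from 3.06 rev/s).
Differentiating the loop-closure r₂e^{iθ₂}+r₃e^{iθ₃}=r₁+r₄e^{iθ₄} gives r₂ω₂e^{iθ₂}+r₃ω₃e^{iθ₃}=r₄ω₄e^{iθ₄}.
Eliminating the other unknown: ω₃ = r₂ω₂ sin(θ₄−θ₂) / [r₃ sin(θ₃−θ₄)].
Numerator sine = +0.87207; denominator sine = +0.56784.
Result = 0.0729·19.23·(+0.87207) / (0.2117·(+0.56784)) = +10.168 rad/s; magnitude 10.168 rad/s.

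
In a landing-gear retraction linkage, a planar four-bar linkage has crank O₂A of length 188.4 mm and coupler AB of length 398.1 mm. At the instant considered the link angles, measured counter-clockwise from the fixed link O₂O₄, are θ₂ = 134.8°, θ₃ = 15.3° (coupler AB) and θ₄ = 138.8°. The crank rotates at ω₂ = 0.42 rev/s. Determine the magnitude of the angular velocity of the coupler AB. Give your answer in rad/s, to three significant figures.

0.104

ω₂ = 2.639 rad/s (from 0.42 rev/s).
Differentiating the loop-closure r₂e^{iθ₂}+r₃e^{iθ₃}=r₁+r₄e^{iθ₄} gives r₂ω₂e^{iθ₂}+r₃ω₃e^{iθ₃}=r₄ω₄e^{iθ₄}.
Eliminating the other unknown: ω₃ = r₂ω₂ sin(θ₄−θ₂) / [r₃ sin(θ₃−θ₄)].
Numerator sine = +0.06976; denominator sine = -0.83389.
Result = 0.1884·2.639·(+0.06976) / (0.3981·(-0.83389)) = -0.10447 rad/s; magnitude 0.10447 rad/s.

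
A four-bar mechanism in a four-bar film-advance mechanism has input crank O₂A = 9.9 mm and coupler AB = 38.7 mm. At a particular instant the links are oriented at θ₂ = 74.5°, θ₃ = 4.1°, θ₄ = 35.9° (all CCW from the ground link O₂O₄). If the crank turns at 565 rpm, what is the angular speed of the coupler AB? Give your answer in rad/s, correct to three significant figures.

ω₂ = 59.17 rad/s (from 565 rpm).
Differentiating the loop-closure r₂e^{iθ₂}+r₃e^{iθ₃}=r₁+r₄e^{iθ₄} gives r₂ω₂e^{iθ₂}+r₃ω₃e^{iθ₃}=r₄ω₄e^{iθ₄}.
Eliminating the other unknown: ω₃ = r₂ω₂ sin(θ₄−θ₂) / [r₃ sin(θ₃−θ₄)].
Numerator sine = -0.62388; denominator sine = -0.52696.
Result = 0.0099·59.17·(-0.62388) / (0.0387·(-0.52696)) = +17.92 rad/s; magnitude 17.92 rad/s.

17.9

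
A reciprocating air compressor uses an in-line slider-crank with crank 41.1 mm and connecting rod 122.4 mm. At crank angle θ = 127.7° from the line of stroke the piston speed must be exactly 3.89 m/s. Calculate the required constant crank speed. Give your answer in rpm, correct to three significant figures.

1450

For an in-line slider-crank, |v_piston| = rω|sinθ|·[1 + r cosθ/√(L² − r² sin²θ)].
With r = 0.0411 m, L = 0.1224 m, θ = 127.7°: the bracketed kinematic factor |dx/dθ| = 0.025593 m.
ω = v/|dx/dθ| = 3.89/0.025593 = 152 rad/s.
N = 60ω/(2π) = 1451.5 rpm.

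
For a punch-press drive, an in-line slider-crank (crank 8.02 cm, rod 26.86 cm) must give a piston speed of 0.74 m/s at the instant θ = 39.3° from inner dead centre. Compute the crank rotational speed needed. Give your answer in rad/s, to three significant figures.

For an in-line slider-crank, |v_piston| = rω|sinθ|·[1 + r cosθ/√(L² − r² sin²θ)].
With r = 0.0802 m, L = 0.2686 m, θ = 39.3°: the bracketed kinematic factor |dx/dθ| = 0.06275 m.
ω = v/|dx/dθ| = 0.74/0.06275 = 11.793 rad/s.

11.8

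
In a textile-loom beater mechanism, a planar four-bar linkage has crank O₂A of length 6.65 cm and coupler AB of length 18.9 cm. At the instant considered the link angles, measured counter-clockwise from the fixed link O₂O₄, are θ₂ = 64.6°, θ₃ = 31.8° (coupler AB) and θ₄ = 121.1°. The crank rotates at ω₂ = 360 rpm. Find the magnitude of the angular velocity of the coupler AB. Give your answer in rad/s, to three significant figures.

11.1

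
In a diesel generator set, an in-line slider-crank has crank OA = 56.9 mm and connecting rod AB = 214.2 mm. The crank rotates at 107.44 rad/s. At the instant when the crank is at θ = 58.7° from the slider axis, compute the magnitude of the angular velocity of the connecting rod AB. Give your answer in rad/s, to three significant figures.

15.2

ω = 107.4 rad/s
The rod makes angle φ with the slider axis where L sinφ = r sinθ; differentiating, L cosφ·φ̇ = r ω cosθ.
L cosφ = √(L² − r² sin²θ) = 0.20861 m.
|ω_rod| = r ω |cosθ| / √(L² − r² sin²θ) = 0.0569·107.4·0.51952/0.20861 = 15.225 rad/s.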